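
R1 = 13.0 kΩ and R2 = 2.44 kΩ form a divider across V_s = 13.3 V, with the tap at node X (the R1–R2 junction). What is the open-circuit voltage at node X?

Open-circuit (no load on X): V_th = V_s · R2/(R1 + R2) = 13.3 × 2.44/(13.00 + 2.44) = 2.102 V.

V_th ≈ 2.10 V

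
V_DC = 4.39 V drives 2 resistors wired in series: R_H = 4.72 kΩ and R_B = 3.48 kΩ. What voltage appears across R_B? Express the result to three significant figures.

Total series resistance ΣR = 4.72 + 3.48 = 8.200 kΩ.
By the voltage-divider rule, V = 4.39 × 3.480/8.200 = 1.863 V.

V ≈ 1.86 V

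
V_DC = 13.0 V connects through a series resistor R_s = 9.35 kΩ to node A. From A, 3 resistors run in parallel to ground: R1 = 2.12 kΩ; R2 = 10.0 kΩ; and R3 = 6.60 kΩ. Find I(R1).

I ≈ 0.790 mA

Parallel bank: R_p = 1/(1/2.12 + 1/10.0 + 1/6.60) = 1.383 kΩ.
Node voltage V_A = V_DC · R_p/(R_s + R_p) = 13.0 × 0.1288 = 1.675 V.
Branch current I = V_A/R1 = 1.675/2.12 = 0.7900 mA.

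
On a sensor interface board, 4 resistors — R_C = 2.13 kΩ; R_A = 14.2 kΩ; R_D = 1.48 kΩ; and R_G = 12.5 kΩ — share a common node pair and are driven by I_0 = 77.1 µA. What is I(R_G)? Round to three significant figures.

I ≈ 4.76 µA

Conductances: ΣG = 1/2.13 + 1/14.2 + 1/1.48 + 1/12.5 = 1.296 (1/kΩ).
By the current-divider rule, I = I_0 · G_k/ΣG = 77.1 × 0.06175 = 4.761 µA.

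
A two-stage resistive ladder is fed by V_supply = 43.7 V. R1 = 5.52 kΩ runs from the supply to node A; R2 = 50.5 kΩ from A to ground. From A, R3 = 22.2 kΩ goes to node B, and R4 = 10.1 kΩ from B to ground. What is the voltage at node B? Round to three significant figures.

V_B ≈ 10.7 V

Node A sees R2 in parallel with the series input of stage 2, R3 + R4 = 32.30 kΩ.
R2 ‖ (R3+R4) = 19.70 kΩ.
First divider: V_A = V_supply · 19.70/(5.52 + 19.70) = 34.14 V.
V_B = V_A × 0.3127 = 10.67 V.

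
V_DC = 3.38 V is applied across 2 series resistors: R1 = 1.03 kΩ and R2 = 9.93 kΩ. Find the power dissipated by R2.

Series current I = V_DC/ΣR = 3.38/10.96 = 0.3084 mA.
P(R2) = I²·R2 = (0.3084)² × 9.93 = 0.9444 mW.

P ≈ 0.944 mW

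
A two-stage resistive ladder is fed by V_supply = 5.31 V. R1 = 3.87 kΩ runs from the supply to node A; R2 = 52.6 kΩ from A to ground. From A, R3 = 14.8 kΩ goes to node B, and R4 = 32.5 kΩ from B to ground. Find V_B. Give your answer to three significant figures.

V_B ≈ 3.16 V

Node A sees R2 in parallel with the series input of stage 2, R3 + R4 = 47.30 kΩ.
Effective lower resistance at A: R2 ‖ 47.30 = 24.90 kΩ.
First divider: V_A = V_supply · 24.90/(3.87 + 24.90) = 4.596 V.
Then the unloaded second divider: V_B = V_A × R4/(R3+R4) = 4.596 × 0.6871 = 3.158 V.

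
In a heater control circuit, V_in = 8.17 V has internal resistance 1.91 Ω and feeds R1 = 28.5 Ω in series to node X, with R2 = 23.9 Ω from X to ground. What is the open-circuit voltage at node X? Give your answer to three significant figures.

R1' = 1.91 + 28.5 = 30.41 Ω (source resistance + R1).
With X open, the divider is unloaded: V_th = 8.17 × 23.9/54.31 = 3.595 V.

V_th ≈ 3.60 V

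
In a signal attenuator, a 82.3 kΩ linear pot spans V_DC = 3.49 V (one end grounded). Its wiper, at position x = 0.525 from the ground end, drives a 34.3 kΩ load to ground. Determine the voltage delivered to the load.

The pot divides into 39.09 kΩ above the wiper and 43.21 kΩ below.
Lower segment in parallel with the load: 43.21 ‖ 34.3 = 19.12 kΩ.
Then V_out = V_DC · 19.12/(39.09 + 19.12) = 1.146 V.
(Unloaded: V_out = x·V_DC = 1.83 V.)

V_out ≈ 1.15 V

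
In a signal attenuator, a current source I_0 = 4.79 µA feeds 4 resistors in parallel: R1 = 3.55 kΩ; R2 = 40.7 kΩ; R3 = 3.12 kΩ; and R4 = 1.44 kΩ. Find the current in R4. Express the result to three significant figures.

I ≈ 2.52 µA

Total conductance ΣG = 1/3.55 + 1/40.7 + 1/3.12 + 1/1.44 = 1.321 (units of 1/kΩ).
Current divider: I(R4) = I_0 · G_k/ΣG = 4.79 × (0.6944/1.321) = 4.79 × 0.5256 = 2.518 µA.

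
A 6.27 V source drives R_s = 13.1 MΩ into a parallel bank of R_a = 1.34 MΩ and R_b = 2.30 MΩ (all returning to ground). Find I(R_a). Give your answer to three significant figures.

Parallel bank: R_p = 1/(1/1.34 + 1/2.30) = 0.8467 MΩ.
V_A = 6.27 × 0.8467/13.95 = 0.3807 V.
Branch current I = V_A/R_a = 0.3807/1.34 = 0.2841 µA.

I ≈ 0.284 µA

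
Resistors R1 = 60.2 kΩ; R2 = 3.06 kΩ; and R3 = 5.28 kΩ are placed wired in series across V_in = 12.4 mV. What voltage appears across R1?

V ≈ 10.9 mV

ΣR = 60.2 + 3.06 + 5.28 = 68.54 kΩ.
By the voltage-divider rule, V = 12.4 × 60.20/68.54 = 10.89 mV.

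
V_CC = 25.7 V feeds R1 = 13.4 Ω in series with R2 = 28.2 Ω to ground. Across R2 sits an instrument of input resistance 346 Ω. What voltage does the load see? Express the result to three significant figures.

First combine the lower leg with the load: R2 ‖ R_L = 26.07 Ω.
Now apply the divider: V_out = 25.7 × 0.6605 = 16.98 V.
(Unloaded it would be 17.4 V; the load pulls it down.)

V_out ≈ 17.0 V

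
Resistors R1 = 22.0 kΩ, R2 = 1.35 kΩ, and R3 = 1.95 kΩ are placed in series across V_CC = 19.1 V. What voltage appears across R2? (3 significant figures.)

Total series resistance ΣR = 22.0 + 1.35 + 1.95 = 25.30 kΩ.
By the voltage-divider rule, V = 19.1 × 1.350/25.30 = 1.019 V.

V ≈ 1.02 V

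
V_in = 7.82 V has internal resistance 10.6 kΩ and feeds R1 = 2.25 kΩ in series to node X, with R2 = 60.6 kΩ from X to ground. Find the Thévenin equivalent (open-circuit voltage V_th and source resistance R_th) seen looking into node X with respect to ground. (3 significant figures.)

R1' = 10.6 + 2.25 = 12.85 kΩ (source resistance + R1).
With X open, the divider is unloaded: V_th = 7.82 × 60.6/73.45 = 6.452 V.
Looking into X with the source shorted: R_th = R1'·R2/(R1'+R2) = 12.85 × 60.6/73.45 = 10.60 kΩ.

V_th ≈ 6.45 V, R_th ≈ 10.6 kΩ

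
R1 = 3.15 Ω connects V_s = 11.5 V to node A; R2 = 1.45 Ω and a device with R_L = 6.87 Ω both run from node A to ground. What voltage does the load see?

V_out ≈ 3.17 V

The load sits in parallel with R2, giving an effective lower resistance R2' = R2·R_L/(R2+R_L) = 1.197 Ω.
Voltage divider with the loaded lower leg: V_out = 11.5 × 1.197/(3.15 + 1.197) = 11.5 × 0.2754 = 3.167 V.
(Unloaded it would be 3.63 V; the load pulls it down.)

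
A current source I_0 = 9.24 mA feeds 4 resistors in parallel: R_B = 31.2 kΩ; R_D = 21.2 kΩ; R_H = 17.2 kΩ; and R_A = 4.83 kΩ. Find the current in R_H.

I ≈ 1.56 mA

Conductances: ΣG = 1/31.2 + 1/21.2 + 1/17.2 + 1/4.83 = 0.3444 (1/kΩ).
R_H takes the fraction G_k/ΣG = 0.05814/0.3444 = 0.1688, so I = 9.24 × 0.1688 = 1.560 mA.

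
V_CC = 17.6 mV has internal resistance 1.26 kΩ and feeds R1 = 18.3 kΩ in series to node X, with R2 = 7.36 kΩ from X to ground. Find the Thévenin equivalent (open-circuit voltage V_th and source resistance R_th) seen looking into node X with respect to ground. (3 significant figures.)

V_th ≈ 4.81 mV, R_th ≈ 5.35 kΩ

R1' = 1.26 + 18.3 = 19.56 kΩ (source resistance + R1).
Open-circuit (no load on X): V_th = V_CC · R2/(R1' + R2) = 17.6 × 7.36/(19.56 + 7.36) = 4.812 mV.
Looking into X with the source shorted: R_th = R1'·R2/(R1'+R2) = 19.56 × 7.36/26.92 = 5.348 kΩ.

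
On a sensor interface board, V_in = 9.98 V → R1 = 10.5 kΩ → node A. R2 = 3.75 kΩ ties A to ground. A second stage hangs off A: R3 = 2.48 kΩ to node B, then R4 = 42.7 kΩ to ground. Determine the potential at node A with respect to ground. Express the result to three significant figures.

Node A sees R2 in parallel with the series input of stage 2, R3 + R4 = 45.18 kΩ.
R2 ‖ (R3+R4) = 3.463 kΩ.
First divider: V_A = V_in · 3.463/(10.5 + 3.463) = 2.475 V.

V_A ≈ 2.47 V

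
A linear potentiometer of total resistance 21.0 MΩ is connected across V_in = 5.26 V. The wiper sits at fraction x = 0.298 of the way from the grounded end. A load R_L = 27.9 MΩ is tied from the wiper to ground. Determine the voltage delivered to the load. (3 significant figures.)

V_out ≈ 1.35 V

Lower segment x·R_p = 6.258 MΩ; upper segment (1−x)·R_p = 14.74 MΩ.
R_L loads the lower segment: effective lower R = 5.111 MΩ.
V_out = 5.26 × 5.111/(14.74 + 5.111) = 1.354 V.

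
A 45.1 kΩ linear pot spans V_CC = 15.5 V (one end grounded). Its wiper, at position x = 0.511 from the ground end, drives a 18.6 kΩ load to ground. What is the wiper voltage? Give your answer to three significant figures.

The pot divides into 22.05 kΩ above the wiper and 23.05 kΩ below.
R_L loads the lower segment: effective lower R = 10.29 kΩ.
V_out = 15.5 × 10.29/(22.05 + 10.29) = 4.932 V.
(Unloaded: V_out = x·V_CC = 7.92 V.)

V_out ≈ 4.93 V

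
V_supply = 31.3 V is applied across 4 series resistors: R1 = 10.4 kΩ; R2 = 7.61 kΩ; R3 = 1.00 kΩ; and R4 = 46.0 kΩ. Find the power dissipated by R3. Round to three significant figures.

P ≈ 0.232 mW

The common current is I = 31.3/65.01 = 0.4815 mA.
P(R3) = I²·R3 = (0.4815)² × 1.00 = 0.2318 mW.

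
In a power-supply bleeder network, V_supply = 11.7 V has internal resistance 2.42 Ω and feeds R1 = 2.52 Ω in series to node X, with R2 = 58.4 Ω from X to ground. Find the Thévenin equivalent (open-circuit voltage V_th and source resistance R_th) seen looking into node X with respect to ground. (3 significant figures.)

V_th ≈ 10.8 V, R_th ≈ 4.55 Ω

R1' = 2.42 + 2.52 = 4.940 Ω (source resistance + R1).
With X open, the divider is unloaded: V_th = 11.7 × 58.4/63.34 = 10.79 V.
Looking into X with the source shorted: R_th = R1'·R2/(R1'+R2) = 4.940 × 58.4/63.34 = 4.555 Ω.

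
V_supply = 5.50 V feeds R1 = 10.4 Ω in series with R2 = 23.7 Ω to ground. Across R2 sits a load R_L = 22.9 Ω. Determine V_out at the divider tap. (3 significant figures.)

V_out ≈ 2.91 V

First combine the lower leg with the load: R2 ‖ R_L = 11.65 Ω.
Then V_out = V_supply · R2'/(R1 + R2') = 5.50 × 11.65/22.05 = 2.905 V.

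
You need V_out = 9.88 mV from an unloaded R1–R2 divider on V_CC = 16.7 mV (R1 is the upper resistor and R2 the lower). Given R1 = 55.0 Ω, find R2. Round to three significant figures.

R2 ≈ 79.7 Ω

V_out/V_CC = R2/(R1+R2) = 0.5916.
Rearranging, R2 = R1·k/(1−k) = 55.0 × 1.449 = 79.68 Ω.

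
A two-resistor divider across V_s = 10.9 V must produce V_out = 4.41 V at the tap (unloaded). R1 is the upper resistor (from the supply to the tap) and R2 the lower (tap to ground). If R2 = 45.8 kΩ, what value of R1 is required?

Required fraction k = V_out/V_s = 0.4046.
Rearranging, R1 = R2·(1−k)/k = 45.8 × 1.472 = 67.40 kΩ.

R1 ≈ 67.4 kΩ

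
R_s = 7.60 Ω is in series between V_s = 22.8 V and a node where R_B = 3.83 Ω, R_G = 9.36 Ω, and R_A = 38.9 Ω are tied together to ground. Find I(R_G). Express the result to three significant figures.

Parallel bank: R_p = 1/(1/3.83 + 1/9.36 + 1/38.9) = 2.540 Ω.
V_A by voltage divider: V_A = 22.8 × 2.540/(7.60 + 2.540) = 5.712 V.
I(R_G) = V_A / R_G = 5.712/9.36 = 0.6102 A.
(Equivalently: I_total = 2.248 A, then current-divider fraction G_k/ΣG = 0.2714.)

I ≈ 0.610 A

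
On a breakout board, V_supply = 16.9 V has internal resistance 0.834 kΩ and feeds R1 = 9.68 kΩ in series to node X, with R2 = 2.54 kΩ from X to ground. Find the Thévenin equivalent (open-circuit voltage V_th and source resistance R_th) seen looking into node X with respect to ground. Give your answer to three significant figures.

V_th ≈ 3.29 V, R_th ≈ 2.05 kΩ

R1' = 0.834 + 9.68 = 10.51 kΩ (source resistance + R1).
With X open, the divider is unloaded: V_th = 16.9 × 2.54/13.05 = 3.288 V.
Zeroing V_supply shorts the top of R1' to ground, so R_th = R1' ‖ R2 = 2.046 kΩ.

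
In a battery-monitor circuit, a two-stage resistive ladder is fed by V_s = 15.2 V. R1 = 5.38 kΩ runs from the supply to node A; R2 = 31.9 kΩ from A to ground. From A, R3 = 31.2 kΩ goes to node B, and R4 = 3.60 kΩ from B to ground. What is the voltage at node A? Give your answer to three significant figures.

Node A sees R2 in parallel with the series input of stage 2, R3 + R4 = 34.80 kΩ.
R2 ‖ (R3+R4) = 16.64 kΩ.
First divider: V_A = V_s · 16.64/(5.38 + 16.64) = 11.49 V.

V_A ≈ 11.5 V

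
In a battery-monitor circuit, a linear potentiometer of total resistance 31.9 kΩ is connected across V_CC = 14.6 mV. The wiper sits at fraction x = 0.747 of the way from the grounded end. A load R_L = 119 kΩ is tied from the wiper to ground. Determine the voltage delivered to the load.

Split the track: R_lower = x·R_p = 23.83 kΩ, R_upper = (1−x)·R_p = 8.071 kΩ.
Lower segment in parallel with the load: 23.83 ‖ 119 = 19.85 kΩ.
V_out = 14.6 × 19.85/(8.071 + 19.85) = 10.38 mV.
(Unloaded: V_out = x·V_CC = 10.9 mV.)

V_out ≈ 10.4 mV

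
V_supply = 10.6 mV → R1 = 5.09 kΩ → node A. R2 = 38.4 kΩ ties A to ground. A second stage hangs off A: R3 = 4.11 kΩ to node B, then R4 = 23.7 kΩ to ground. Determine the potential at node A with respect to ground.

V_A ≈ 8.06 mV

Node A sees R2 in parallel with the series input of stage 2, R3 + R4 = 27.81 kΩ.
R2 ‖ (R3+R4) = 16.13 kΩ.
First divider: V_A = V_supply · 16.13/(5.09 + 16.13) = 8.057 mV.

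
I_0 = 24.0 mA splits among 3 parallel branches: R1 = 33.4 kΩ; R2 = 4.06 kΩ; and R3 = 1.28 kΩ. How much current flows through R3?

I ≈ 17.7 mA

Total conductance ΣG = 1/33.4 + 1/4.06 + 1/1.28 = 1.057 (units of 1/kΩ).
Current divider: I(R3) = I_0 · G_k/ΣG = 24.0 × (0.7812/1.057) = 24.0 × 0.7388 = 17.73 mA.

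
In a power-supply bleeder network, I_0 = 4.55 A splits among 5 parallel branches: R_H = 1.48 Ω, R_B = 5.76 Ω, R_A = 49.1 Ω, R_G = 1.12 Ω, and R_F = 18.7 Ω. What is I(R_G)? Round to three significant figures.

Conductances: ΣG = 1/1.48 + 1/5.76 + 1/49.1 + 1/1.12 + 1/18.7 = 1.816 (1/Ω).
By the current-divider rule, I = I_0 · G_k/ΣG = 4.55 × 0.4917 = 2.237 A.

I ≈ 2.24 A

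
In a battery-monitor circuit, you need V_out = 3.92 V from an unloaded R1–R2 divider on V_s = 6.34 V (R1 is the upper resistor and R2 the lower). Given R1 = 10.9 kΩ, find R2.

R2 ≈ 17.7 kΩ

The divider ratio is R2/(R1+R2) = 3.92/6.34 = 0.6183.
Rearranging, R2 = R1·k/(1−k) = 10.9 × 1.620 = 17.66 kΩ.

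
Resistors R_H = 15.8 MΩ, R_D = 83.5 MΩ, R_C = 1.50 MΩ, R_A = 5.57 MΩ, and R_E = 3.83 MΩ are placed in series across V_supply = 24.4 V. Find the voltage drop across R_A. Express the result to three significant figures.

V ≈ 1.23 V

Series total: ΣR = 15.8 + 83.5 + 1.50 + 5.57 + 3.83 = 110.2 MΩ.
By the voltage-divider rule, V = 24.4 × 5.570/110.2 = 1.233 V.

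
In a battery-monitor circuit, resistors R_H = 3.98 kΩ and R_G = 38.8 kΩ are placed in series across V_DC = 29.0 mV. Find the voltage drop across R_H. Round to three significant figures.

ΣR = 3.98 + 38.8 = 42.78 kΩ.
Voltage divider: V = V_DC · (3.980 / 42.78) = 29.0 × 0.09303 = 2.698 mV.

V ≈ 2.70 mV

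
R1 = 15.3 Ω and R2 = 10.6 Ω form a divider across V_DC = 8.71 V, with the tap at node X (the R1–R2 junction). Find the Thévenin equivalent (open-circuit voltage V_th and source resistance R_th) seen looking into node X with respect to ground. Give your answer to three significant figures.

V_th ≈ 3.56 V, R_th ≈ 6.26 Ω

With X open, the divider is unloaded: V_th = 8.71 × 10.6/25.90 = 3.565 V.
With V_DC suppressed (replaced by a short), R_th = R1 ‖ R2 = (15.30 × 10.6)/(15.30 + 10.6) = 6.262 Ω.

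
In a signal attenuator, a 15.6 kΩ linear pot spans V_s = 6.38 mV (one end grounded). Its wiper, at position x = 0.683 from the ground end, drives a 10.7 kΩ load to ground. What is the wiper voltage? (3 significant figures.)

The pot divides into 4.945 kΩ above the wiper and 10.65 kΩ below.
R_L loads the lower segment: effective lower R = 5.339 kΩ.
V_out = 6.38 × 5.339/(4.945 + 5.339) = 3.312 mV.

V_out ≈ 3.31 mV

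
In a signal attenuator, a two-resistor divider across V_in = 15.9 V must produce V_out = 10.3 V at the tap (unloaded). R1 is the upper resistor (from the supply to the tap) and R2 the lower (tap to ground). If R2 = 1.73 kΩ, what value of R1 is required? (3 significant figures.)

The divider ratio is R2/(R1+R2) = 10.3/15.9 = 0.6478.
So R1 = R2 · (V_in/V_out − 1) = 1.73 × (15.9/10.3 − 1) = 1.73 × 0.5437 = 0.9406 kΩ.

R1 ≈ 0.941 kΩ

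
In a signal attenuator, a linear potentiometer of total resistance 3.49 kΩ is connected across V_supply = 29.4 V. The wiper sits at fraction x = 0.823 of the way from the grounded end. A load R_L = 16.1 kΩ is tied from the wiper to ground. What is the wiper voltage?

V_out ≈ 23.5 V

Split the track: R_lower = x·R_p = 2.872 kΩ, R_upper = (1−x)·R_p = 0.6177 kΩ.
(x·R_p) ‖ R_L = 2.437 kΩ.
Then V_out = V_supply · 2.437/(0.6177 + 2.437) = 23.46 V.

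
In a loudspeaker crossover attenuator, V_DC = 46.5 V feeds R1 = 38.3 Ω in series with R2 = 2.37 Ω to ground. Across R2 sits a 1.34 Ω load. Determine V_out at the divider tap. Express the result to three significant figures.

V_out ≈ 1.02 V

R2 ‖ R_L = (2.37 × 1.34)/(2.37 + 1.34) = 0.8560 Ω.
Voltage divider with the loaded lower leg: V_out = 46.5 × 0.8560/(38.3 + 0.8560) = 46.5 × 0.02186 = 1.017 V.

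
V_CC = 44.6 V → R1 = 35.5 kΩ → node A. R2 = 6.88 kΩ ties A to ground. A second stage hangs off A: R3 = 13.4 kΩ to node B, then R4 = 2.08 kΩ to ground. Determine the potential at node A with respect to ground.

V_A ≈ 5.28 V

Looking into the second stage from A: R3 + R4 = 15.48 kΩ appears in parallel with R2.
R2 ‖ (R3+R4) = 4.763 kΩ.
First divider: V_A = V_CC · 4.763/(35.5 + 4.763) = 5.276 V.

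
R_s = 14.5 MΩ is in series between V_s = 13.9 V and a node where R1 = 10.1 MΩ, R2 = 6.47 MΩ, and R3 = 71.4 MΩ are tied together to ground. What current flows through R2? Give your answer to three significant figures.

I ≈ 0.440 µA

Combine the parallel branches: R_p = (1/10.1 + 1/6.47 + 1/71.4)⁻¹ = 3.737 MΩ.
V_A = 13.9 × 3.737/18.24 = 2.848 V.
I(R2) = V_A / R2 = 2.848/6.47 = 0.4403 µA.
(Equivalently: I_total = 0.7622 µA, then current-divider fraction G_k/ΣG = 0.5776.)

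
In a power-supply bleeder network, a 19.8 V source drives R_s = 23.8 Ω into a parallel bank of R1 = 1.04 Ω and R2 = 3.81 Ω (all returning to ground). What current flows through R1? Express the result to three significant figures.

I ≈ 0.632 A

Equivalent of the parallel group: R_p = 0.8170 Ω.
Node voltage V_A = V_CC · R_p/(R_s + R_p) = 19.8 × 0.03319 = 0.6571 V.
I(R1) = V_A / R1 = 0.6571/1.04 = 0.6318 A.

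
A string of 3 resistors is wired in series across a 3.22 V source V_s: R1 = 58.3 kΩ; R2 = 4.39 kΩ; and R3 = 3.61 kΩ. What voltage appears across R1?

V ≈ 2.83 V

Series total: ΣR = 58.3 + 4.39 + 3.61 = 66.30 kΩ.
Voltage divider: V = V_s · (58.30 / 66.30) = 3.22 × 0.8793 = 2.831 V.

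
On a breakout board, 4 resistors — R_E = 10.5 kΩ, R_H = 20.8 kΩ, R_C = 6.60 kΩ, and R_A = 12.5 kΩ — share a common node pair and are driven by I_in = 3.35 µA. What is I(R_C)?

I ≈ 1.35 µA

ΣG = 1/10.5 + 1/20.8 + 1/6.60 + 1/12.5 = 0.3748.
Current divider: I(R_C) = I_in · G_k/ΣG = 3.35 × (0.1515/0.3748) = 3.35 × 0.4042 = 1.354 µA.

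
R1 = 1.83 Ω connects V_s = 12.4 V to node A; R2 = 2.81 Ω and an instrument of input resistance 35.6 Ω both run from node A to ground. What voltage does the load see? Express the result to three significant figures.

V_out ≈ 7.28 V

First combine the lower leg with the load: R2 ‖ R_L = 2.604 Ω.
Now apply the divider: V_out = 12.4 × 0.5873 = 7.283 V.
(Unloaded it would be 7.51 V; the load pulls it down.)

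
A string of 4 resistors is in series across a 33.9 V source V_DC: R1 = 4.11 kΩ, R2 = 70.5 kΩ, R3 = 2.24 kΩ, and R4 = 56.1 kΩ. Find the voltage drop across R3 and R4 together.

V ≈ 14.9 V

Total series resistance ΣR = 4.11 + 70.5 + 2.24 + 56.1 = 132.9 kΩ.
R_{R3..R4} = 2.24 + 56.1 = 58.34 kΩ.
V = V_DC · R/ΣR = 33.9 × 0.4388 = 14.88 V.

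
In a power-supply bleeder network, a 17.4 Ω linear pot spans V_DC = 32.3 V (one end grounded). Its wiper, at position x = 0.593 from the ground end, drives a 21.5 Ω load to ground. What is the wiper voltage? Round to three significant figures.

V_out ≈ 16.0 V

The pot divides into 7.082 Ω above the wiper and 10.32 Ω below.
R_L loads the lower segment: effective lower R = 6.972 Ω.
V_out = 32.3 × 6.972/(7.082 + 6.972) = 16.02 V.
(Unloaded: V_out = x·V_DC = 19.2 V.)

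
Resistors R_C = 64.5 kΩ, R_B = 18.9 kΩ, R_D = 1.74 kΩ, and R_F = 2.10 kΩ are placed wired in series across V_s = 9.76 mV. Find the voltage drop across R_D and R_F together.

V ≈ 0.430 mV

Total series resistance ΣR = 64.5 + 18.9 + 1.74 + 2.10 = 87.24 kΩ.
R_{R_D..R_F} = 1.74 + 2.10 = 3.840 kΩ.
By the voltage-divider rule, V = 9.76 × 3.840/87.24 = 0.4296 mV.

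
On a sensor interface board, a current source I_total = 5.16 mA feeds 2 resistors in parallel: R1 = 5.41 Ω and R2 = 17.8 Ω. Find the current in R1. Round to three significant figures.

I ≈ 3.96 mA

Two-branch current divider: I_k = I_total · R_other/(R_1 + R_2).
I(R1) = 5.16 × 17.8/(5.41 + 17.8) = 5.16 × 0.7669 = 3.957 mA.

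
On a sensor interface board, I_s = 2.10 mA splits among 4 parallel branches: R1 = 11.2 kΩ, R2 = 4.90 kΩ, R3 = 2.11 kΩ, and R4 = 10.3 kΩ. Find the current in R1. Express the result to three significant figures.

ΣG = 1/11.2 + 1/4.90 + 1/2.11 + 1/10.3 = 0.8644.
Current divider: I(R1) = I_s · G_k/ΣG = 2.10 × (0.08929/0.8644) = 2.10 × 0.1033 = 0.2169 mA.

I ≈ 0.217 mA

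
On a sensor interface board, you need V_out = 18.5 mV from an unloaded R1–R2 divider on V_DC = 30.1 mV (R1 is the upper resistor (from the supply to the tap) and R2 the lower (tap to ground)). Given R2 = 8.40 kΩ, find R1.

The divider ratio is R2/(R1+R2) = 18.5/30.1 = 0.6146.
Rearranging, R1 = R2·(1−k)/k = 8.40 × 0.6270 = 5.267 kΩ.

R1 ≈ 5.27 kΩ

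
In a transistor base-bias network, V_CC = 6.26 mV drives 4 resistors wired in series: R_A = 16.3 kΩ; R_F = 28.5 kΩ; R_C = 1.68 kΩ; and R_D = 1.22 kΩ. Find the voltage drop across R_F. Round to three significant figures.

Series total: ΣR = 16.3 + 28.5 + 1.68 + 1.22 = 47.70 kΩ.
V = V_CC · R/ΣR = 6.26 × 0.5975 = 3.740 mV.

V ≈ 3.74 mV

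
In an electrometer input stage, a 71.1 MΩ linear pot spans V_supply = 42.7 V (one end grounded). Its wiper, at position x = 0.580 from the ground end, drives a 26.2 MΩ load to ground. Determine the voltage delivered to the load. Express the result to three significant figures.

V_out ≈ 14.9 V

Split the track: R_lower = x·R_p = 41.24 MΩ, R_upper = (1−x)·R_p = 29.86 MΩ.
(x·R_p) ‖ R_L = 16.02 MΩ.
Then V_out = V_supply · 16.02/(29.86 + 16.02) = 14.91 V.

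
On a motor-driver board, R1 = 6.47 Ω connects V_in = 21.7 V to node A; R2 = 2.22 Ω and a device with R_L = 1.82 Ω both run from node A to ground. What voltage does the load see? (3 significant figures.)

The load sits in parallel with R2, giving an effective lower resistance R2' = R2·R_L/(R2+R_L) = 1.000 Ω.
Now apply the divider: V_out = 21.7 × 0.1339 = 2.905 V.
(Unloaded it would be 5.54 V; the load pulls it down.)

V_out ≈ 2.91 V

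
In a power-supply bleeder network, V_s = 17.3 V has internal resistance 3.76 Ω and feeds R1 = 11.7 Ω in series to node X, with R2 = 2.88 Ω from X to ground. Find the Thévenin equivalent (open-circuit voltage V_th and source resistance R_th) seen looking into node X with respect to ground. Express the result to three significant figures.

V_th ≈ 2.72 V, R_th ≈ 2.43 Ω

R1' = 3.76 + 11.7 = 15.46 Ω (source resistance + R1).
With X open, the divider is unloaded: V_th = 17.3 × 2.88/18.34 = 2.717 V.
Looking into X with the source shorted: R_th = R1'·R2/(R1'+R2) = 15.46 × 2.88/18.34 = 2.428 Ω.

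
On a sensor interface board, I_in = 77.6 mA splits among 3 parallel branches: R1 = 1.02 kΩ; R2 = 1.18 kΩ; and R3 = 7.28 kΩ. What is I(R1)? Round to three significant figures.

ΣG = 1/1.02 + 1/1.18 + 1/7.28 = 1.965.
By the current-divider rule, I = I_in · G_k/ΣG = 77.6 × 0.4989 = 38.71 mA.

I ≈ 38.7 mA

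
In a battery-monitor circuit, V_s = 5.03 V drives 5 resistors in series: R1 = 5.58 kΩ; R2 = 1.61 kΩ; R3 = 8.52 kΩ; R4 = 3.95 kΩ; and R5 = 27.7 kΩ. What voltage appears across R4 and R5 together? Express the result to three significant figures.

Series total: ΣR = 5.58 + 1.61 + 8.52 + 3.95 + 27.7 = 47.36 kΩ.
R_{R4..R5} = 3.95 + 27.7 = 31.65 kΩ.
Voltage divider: V = V_s · (31.65 / 47.36) = 5.03 × 0.6683 = 3.361 V.

V ≈ 3.36 V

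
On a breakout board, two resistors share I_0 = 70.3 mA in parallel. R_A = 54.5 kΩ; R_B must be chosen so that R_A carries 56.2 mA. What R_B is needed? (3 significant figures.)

R_B ≈ 217 kΩ

In a two-way split, I_A/I_0 = R_B/(R_A + R_B).
56.2/70.3 = R_B/(R_A + R_B) → R_B = R_A · (0.7994)/(1 − 0.7994) = 54.5 × 3.986 = 217.2 kΩ.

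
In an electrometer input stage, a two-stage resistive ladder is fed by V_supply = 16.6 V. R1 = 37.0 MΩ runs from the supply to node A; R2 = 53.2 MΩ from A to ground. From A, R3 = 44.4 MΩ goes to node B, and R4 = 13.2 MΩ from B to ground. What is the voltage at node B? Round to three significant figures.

Node A sees R2 in parallel with the series input of stage 2, R3 + R4 = 57.60 MΩ.
R2 ‖ (R3+R4) = 27.66 MΩ.
First divider: V_A = V_supply · 27.66/(37.0 + 27.66) = 7.101 V.
Then the unloaded second divider: V_B = V_A × R4/(R3+R4) = 7.101 × 0.2292 = 1.627 V.

V_B ≈ 1.63 V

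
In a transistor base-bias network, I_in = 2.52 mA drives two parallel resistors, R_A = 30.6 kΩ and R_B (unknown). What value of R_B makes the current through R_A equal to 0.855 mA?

R_B ≈ 15.7 kΩ

The fraction through R_A equals R_B/(R_A+R_B).
0.855/2.52 = R_B/(R_A + R_B) → R_B = R_A · (0.3393)/(1 − 0.3393) = 30.6 × 0.5135 = 15.71 kΩ.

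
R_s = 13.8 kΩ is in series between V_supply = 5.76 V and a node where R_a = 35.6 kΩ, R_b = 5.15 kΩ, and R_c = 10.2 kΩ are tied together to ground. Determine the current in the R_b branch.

Combine the parallel branches: R_p = (1/35.6 + 1/5.15 + 1/10.2)⁻¹ = 3.122 kΩ.
Node voltage V_A = V_supply · R_p/(R_s + R_p) = 5.76 × 0.1845 = 1.063 V.
I(R_b) = V_A / R_b = 1.063/5.15 = 0.2063 mA.

I ≈ 0.206 mA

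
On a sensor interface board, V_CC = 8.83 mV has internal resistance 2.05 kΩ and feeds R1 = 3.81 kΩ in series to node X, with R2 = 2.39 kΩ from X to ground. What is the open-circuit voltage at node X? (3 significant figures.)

V_th ≈ 2.56 mV

R1' = 2.05 + 3.81 = 5.860 kΩ (source resistance + R1).
With X open, the divider is unloaded: V_th = 8.83 × 2.39/8.250 = 2.558 mV.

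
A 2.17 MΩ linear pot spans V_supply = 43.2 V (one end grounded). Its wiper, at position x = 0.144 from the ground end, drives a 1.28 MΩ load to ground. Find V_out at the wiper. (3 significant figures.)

Split the track: R_lower = x·R_p = 0.3125 MΩ, R_upper = (1−x)·R_p = 1.858 MΩ.
(x·R_p) ‖ R_L = 0.2512 MΩ.
V_out = 43.2 × 0.2512/(1.858 + 0.2512) = 5.146 V.
(Unloaded: V_out = x·V_supply = 6.22 V.)

V_out ≈ 5.15 V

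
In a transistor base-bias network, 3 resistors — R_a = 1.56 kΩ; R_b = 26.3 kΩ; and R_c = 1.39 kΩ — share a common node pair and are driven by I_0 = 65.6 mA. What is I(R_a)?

Conductances: ΣG = 1/1.56 + 1/26.3 + 1/1.39 = 1.398 (1/kΩ).
By the current-divider rule, I = I_0 · G_k/ΣG = 65.6 × 0.4584 = 30.07 mA.

I ≈ 30.1 mA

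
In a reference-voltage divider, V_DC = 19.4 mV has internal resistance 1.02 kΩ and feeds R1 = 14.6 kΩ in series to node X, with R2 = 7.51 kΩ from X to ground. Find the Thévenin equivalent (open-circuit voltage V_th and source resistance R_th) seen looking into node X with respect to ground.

V_th ≈ 6.30 mV, R_th ≈ 5.07 kΩ

R1' = 1.02 + 14.6 = 15.62 kΩ (source resistance + R1).
With X open, the divider is unloaded: V_th = 19.4 × 7.51/23.13 = 6.299 mV.
Looking into X with the source shorted: R_th = R1'·R2/(R1'+R2) = 15.62 × 7.51/23.13 = 5.072 kΩ.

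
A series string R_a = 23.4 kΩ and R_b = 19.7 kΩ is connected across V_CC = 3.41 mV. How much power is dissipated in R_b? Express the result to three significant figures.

The common current is I = 3.41/43.10 = 0.07912 µA.
P(R_b) = I²·R_b = (0.07912)² × 19.7 = 0.1233 nW.

P ≈ 0.123 nW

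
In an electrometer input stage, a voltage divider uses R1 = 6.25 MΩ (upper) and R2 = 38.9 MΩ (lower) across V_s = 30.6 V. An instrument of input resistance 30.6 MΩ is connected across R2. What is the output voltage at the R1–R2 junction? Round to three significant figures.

V_out ≈ 22.4 V

First combine the lower leg with the load: R2 ‖ R_L = 17.13 MΩ.
Voltage divider with the loaded lower leg: V_out = 30.6 × 17.13/(6.25 + 17.13) = 30.6 × 0.7326 = 22.42 V.
(Unloaded it would be 26.4 V; the load pulls it down.)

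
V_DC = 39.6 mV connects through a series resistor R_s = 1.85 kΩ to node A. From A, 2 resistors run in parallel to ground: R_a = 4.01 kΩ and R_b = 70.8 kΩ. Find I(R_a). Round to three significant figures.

Parallel bank: R_p = 1/(1/4.01 + 1/70.8) = 3.795 kΩ.
V_A by voltage divider: V_A = 39.6 × 3.795/(1.85 + 3.795) = 26.62 mV.
I(R_a) = V_A / R_a = 26.62/4.01 = 6.639 µA.

I ≈ 6.64 µA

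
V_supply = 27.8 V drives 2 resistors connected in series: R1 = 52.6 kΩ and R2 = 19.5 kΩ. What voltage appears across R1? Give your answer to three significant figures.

V ≈ 20.3 V

Total series resistance ΣR = 52.6 + 19.5 = 72.10 kΩ.
Voltage divider: V = V_supply · (52.60 / 72.10) = 27.8 × 0.7295 = 20.28 V.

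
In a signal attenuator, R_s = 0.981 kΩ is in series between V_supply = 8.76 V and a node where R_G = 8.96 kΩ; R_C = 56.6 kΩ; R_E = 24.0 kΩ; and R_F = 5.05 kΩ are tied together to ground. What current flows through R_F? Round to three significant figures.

I ≈ 1.27 mA

Parallel bank: R_p = 1/(1/8.96 + 1/56.6 + 1/24.0 + 1/5.05) = 2.710 kΩ.
Node voltage V_A = V_supply · R_p/(R_s + R_p) = 8.76 × 0.7342 = 6.432 V.
I(R_F) = V_A / R_F = 6.432/5.05 = 1.274 mA.
(Equivalently: I_total = 2.373 mA, then current-divider fraction G_k/ΣG = 0.5367.)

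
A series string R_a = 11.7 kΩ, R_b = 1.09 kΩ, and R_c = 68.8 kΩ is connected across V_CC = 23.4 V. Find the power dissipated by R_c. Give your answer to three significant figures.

P ≈ 5.66 mW

Series current I = V_CC/ΣR = 23.4/81.59 = 0.2868 mA.
P = I²R = 0.08225 × 68.8 = 5.659 mW.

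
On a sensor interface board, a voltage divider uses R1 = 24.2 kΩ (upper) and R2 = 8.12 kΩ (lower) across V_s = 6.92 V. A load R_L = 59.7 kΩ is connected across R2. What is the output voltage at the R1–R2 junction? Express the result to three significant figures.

V_out ≈ 1.58 V

The load sits in parallel with R2, giving an effective lower resistance R2' = R2·R_L/(R2+R_L) = 7.148 kΩ.
Now apply the divider: V_out = 6.92 × 0.2280 = 1.578 V.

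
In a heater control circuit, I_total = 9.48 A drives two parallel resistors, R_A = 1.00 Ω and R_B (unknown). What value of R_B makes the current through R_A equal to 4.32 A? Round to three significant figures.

The fraction through R_A equals R_B/(R_A+R_B).
With f = 0.4557, R_B = R_A · f/(1−f) = 1.00 × 0.8372 = 0.8372 Ω.

R_B ≈ 0.837 Ω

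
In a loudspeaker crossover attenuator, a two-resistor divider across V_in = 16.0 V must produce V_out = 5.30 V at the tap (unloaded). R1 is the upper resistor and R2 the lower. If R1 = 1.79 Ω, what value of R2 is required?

V_out/V_in = R2/(R1+R2) = 0.3312.
So R2 = R1 · V_out/(V_in − V_out) = 1.79 × 5.30/(16.0 − 5.30) = 1.79 × 0.4953 = 0.8866 Ω.

R2 ≈ 0.887 Ω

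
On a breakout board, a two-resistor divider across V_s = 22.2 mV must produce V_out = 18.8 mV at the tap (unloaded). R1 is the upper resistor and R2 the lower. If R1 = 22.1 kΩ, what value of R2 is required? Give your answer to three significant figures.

The divider ratio is R2/(R1+R2) = 18.8/22.2 = 0.8468.
R2 = R1 · 0.8468/(1 − 0.8468) = 122.2 kΩ.

R2 ≈ 122 kΩ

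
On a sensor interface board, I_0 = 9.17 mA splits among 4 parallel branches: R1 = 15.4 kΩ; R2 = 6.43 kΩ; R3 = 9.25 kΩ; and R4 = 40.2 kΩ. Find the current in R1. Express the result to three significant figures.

ΣG = 1/15.4 + 1/6.43 + 1/9.25 + 1/40.2 = 0.3534.
By the current-divider rule, I = I_0 · G_k/ΣG = 9.17 × 0.1837 = 1.685 mA.

I ≈ 1.68 mA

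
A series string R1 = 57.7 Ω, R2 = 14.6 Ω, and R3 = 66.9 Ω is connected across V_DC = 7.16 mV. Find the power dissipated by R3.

P ≈ 0.177 µW

The common current is I = 7.16/139.2 = 0.05144 mA.
P(R3) = I²·R3 = (0.05144)² × 66.9 = 0.1770 µW.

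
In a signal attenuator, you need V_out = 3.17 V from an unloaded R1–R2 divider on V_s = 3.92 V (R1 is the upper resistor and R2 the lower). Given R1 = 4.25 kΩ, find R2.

The divider ratio is R2/(R1+R2) = 3.17/3.92 = 0.8087.
Rearranging, R2 = R1·k/(1−k) = 4.25 × 4.227 = 17.96 kΩ.

R2 ≈ 18.0 kΩ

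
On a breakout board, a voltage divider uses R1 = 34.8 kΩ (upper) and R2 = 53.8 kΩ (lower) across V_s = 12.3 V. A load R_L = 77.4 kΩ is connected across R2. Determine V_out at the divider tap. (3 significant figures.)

The load sits in parallel with R2, giving an effective lower resistance R2' = R2·R_L/(R2+R_L) = 31.74 kΩ.
Voltage divider with the loaded lower leg: V_out = 12.3 × 31.74/(34.8 + 31.74) = 12.3 × 0.4770 = 5.867 V.

V_out ≈ 5.87 V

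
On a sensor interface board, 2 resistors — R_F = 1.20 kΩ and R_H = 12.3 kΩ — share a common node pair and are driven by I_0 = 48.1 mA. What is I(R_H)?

I ≈ 4.28 mA

Two-branch current divider: I_k = I_0 · R_other/(R_1 + R_2).
So I = 48.1 × 1.20/13.50 = 4.276 mA.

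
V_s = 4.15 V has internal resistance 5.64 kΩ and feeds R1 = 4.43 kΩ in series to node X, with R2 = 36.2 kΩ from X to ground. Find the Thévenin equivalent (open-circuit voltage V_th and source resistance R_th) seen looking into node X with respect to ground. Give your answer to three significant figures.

V_th ≈ 3.25 V, R_th ≈ 7.88 kΩ

R1' = 5.64 + 4.43 = 10.07 kΩ (source resistance + R1).
With X open, the divider is unloaded: V_th = 4.15 × 36.2/46.27 = 3.247 V.
With V_s suppressed (replaced by a short), R_th = R1' ‖ R2 = (10.07 × 36.2)/(10.07 + 36.2) = 7.878 kΩ.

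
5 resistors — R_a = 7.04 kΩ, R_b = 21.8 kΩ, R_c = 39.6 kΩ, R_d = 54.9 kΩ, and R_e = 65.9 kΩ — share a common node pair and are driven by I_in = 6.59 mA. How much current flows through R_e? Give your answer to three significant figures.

I ≈ 0.406 mA

Total conductance ΣG = 1/7.04 + 1/21.8 + 1/39.6 + 1/54.9 + 1/65.9 = 0.2466 (units of 1/kΩ).
R_e takes the fraction G_k/ΣG = 0.01517/0.2466 = 0.06155, so I = 6.59 × 0.06155 = 0.4056 mA.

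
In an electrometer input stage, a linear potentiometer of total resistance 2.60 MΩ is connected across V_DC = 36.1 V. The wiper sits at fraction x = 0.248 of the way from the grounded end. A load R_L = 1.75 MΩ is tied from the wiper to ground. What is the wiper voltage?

V_out ≈ 7.01 V

Lower segment x·R_p = 0.6448 MΩ; upper segment (1−x)·R_p = 1.955 MΩ.
(x·R_p) ‖ R_L = 0.4712 MΩ.
Then V_out = V_DC · 0.4712/(1.955 + 0.4712) = 7.010 V.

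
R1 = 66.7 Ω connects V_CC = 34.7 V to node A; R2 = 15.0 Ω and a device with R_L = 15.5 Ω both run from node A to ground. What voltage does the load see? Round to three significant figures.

R2 ‖ R_L = (15.0 × 15.5)/(15.0 + 15.5) = 7.623 Ω.
Then V_out = V_CC · R2'/(R1 + R2') = 34.7 × 7.623/74.32 = 3.559 V.
(Unloaded it would be 6.37 V; the load pulls it down.)

V_out ≈ 3.56 V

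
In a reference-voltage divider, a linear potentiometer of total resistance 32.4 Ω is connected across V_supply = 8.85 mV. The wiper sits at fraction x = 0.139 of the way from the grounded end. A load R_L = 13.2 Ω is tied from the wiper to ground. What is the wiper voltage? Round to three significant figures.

The pot divides into 27.90 Ω above the wiper and 4.504 Ω below.
(x·R_p) ‖ R_L = 3.358 Ω.
V_out = 8.85 × 3.358/(27.90 + 3.358) = 0.9508 mV.

V_out ≈ 0.951 mV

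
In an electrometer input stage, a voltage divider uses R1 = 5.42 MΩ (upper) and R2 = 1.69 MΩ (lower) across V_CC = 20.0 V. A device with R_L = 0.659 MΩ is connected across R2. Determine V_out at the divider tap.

First combine the lower leg with the load: R2 ‖ R_L = 0.4741 MΩ.
Voltage divider with the loaded lower leg: V_out = 20.0 × 0.4741/(5.42 + 0.4741) = 20.0 × 0.08044 = 1.609 V.
(Unloaded it would be 4.75 V; the load pulls it down.)

V_out ≈ 1.61 V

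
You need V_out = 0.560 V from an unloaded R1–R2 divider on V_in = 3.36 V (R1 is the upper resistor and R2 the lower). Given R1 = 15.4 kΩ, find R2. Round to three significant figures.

R2 ≈ 3.08 kΩ

Required fraction k = V_out/V_in = 0.1667.
So R2 = R1 · V_out/(V_in − V_out) = 15.4 × 0.560/(3.36 − 0.560) = 15.4 × 0.2000 = 3.080 kΩ.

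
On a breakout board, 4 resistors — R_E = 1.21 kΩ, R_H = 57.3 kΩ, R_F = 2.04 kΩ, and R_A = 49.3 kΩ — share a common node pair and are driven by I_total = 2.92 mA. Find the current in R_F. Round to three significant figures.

Total conductance ΣG = 1/1.21 + 1/57.3 + 1/2.04 + 1/49.3 = 1.354 (units of 1/kΩ).
By the current-divider rule, I = I_total · G_k/ΣG = 2.92 × 0.3619 = 1.057 mA.

I ≈ 1.06 mA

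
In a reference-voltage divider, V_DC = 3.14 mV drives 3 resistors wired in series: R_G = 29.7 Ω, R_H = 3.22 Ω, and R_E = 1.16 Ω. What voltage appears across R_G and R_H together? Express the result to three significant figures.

V ≈ 3.03 mV

Series total: ΣR = 29.7 + 3.22 + 1.16 = 34.08 Ω.
R_{R_G..R_H} = 29.7 + 3.22 = 32.92 Ω.
V = V_DC · R/ΣR = 3.14 × 0.9660 = 3.033 mV.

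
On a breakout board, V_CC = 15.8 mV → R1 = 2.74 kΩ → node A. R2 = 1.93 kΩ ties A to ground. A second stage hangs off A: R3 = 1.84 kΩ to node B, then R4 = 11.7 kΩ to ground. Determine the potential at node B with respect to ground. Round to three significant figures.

V_B ≈ 5.21 mV

Looking into the second stage from A: R3 + R4 = 13.54 kΩ appears in parallel with R2.
R2 ‖ (R3+R4) = 1.689 kΩ.
First divider: V_A = V_CC · 1.689/(2.74 + 1.689) = 6.026 mV.
Stage 2 is unloaded, so V_B = V_A · R4/(R3+R4) = 6.026 × 11.7/13.54 = 5.207 mV.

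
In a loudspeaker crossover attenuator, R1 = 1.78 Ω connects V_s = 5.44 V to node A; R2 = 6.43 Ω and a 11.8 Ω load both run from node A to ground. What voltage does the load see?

First combine the lower leg with the load: R2 ‖ R_L = 4.162 Ω.
Then V_out = V_s · R2'/(R1 + R2') = 5.44 × 4.162/5.942 = 3.810 V.

V_out ≈ 3.81 V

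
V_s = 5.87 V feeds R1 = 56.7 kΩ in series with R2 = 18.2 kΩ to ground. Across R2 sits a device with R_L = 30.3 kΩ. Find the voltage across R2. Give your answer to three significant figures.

R2 ‖ R_L = (18.2 × 30.3)/(18.2 + 30.3) = 11.37 kΩ.
Now apply the divider: V_out = 5.87 × 0.1670 = 0.9805 V.
(Unloaded it would be 1.43 V; the load pulls it down.)

V_out ≈ 0.981 V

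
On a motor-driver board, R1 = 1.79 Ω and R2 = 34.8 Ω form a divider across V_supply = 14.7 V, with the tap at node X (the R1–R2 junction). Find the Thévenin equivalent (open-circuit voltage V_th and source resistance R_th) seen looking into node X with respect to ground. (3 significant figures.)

Open-circuit (no load on X): V_th = V_supply · R2/(R1 + R2) = 14.7 × 34.8/(1.790 + 34.8) = 13.98 V.
With V_supply suppressed (replaced by a short), R_th = R1 ‖ R2 = (1.790 × 34.8)/(1.790 + 34.8) = 1.702 Ω.

V_th ≈ 14.0 V, R_th ≈ 1.70 Ω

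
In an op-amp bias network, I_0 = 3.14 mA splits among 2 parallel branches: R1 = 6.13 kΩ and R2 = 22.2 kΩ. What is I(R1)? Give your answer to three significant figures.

With just two branches, the current splits inversely with resistance.
So I = 3.14 × 22.2/28.33 = 2.461 mA.

I ≈ 2.46 mA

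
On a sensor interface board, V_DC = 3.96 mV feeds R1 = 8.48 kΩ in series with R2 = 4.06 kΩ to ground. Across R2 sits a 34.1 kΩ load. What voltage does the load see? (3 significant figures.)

V_out ≈ 1.19 mV

R2 ‖ R_L = (4.06 × 34.1)/(4.06 + 34.1) = 3.628 kΩ.
Then V_out = V_DC · R2'/(R1 + R2') = 3.96 × 3.628/12.11 = 1.187 mV.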